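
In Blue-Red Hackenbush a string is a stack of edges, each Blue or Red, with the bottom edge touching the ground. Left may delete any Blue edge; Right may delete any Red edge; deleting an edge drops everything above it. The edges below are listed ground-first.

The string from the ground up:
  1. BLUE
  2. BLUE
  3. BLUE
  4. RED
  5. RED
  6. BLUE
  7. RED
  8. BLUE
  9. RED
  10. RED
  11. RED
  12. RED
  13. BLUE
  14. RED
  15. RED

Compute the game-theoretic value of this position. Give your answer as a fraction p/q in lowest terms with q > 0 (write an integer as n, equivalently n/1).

9481/4096

G(B) = { 0 |  } = 1
G(BB) = { 0, 1 |  } = 2
G(BBB) = { 0, 1, 2 |  } = 3
G(BBBR) = { 0, 1, 2 | 3 } = 5/2
G(BBBRR) = { 0, 1, 2 | 5/2, 3 } = 9/4
G(BBBRRB) = { 0, 1, 2, 9/4 | 5/2, 3 } = 19/8
G(BBBRRBR) = { 0, 1, 2, 9/4 | 19/8, 5/2, 3 } = 37/16
G(BBBRRBRB) = { 0, 1, 2, 9/4, 37/16 | 19/8, 5/2, 3 } = 75/32
G(BBBRRBRBR) = { 0, 1, 2, 9/4, 37/16 | 75/32, 19/8, 5/2, 3 } = 149/64
G(BBBRRBRBRR) = { 0, 1, 2, 9/4, 37/16 | 149/64, 75/32, 19/8, 5/2, 3 } = 297/128
G(BBBRRBRBRRR) = { 0, 1, 2, 9/4, 37/16 | 297/128, 149/64, 75/32, 19/8, 5/2, 3 } = 593/256
G(BBBRRBRBRRRR) = { 0, 1, 2, 9/4, 37/16 | 593/256, 297/128, 149/64, 75/32, 19/8, 5/2, 3 } = 1185/512
G(BBBRRBRBRRRRB) = { 0, 1, 2, 9/4, 37/16, 1185/512 | 593/256, 297/128, 149/64, 75/32, 19/8, 5/2, 3 } = 2371/1024
G(BBBRRBRBRRRRBR) = { 0, 1, 2, 9/4, 37/16, 1185/512 | 2371/1024, 593/256, 297/128, 149/64, 75/32, 19/8, 5/2, 3 } = 4741/2048
G(BBBRRBRBRRRRBRR) = { 0, 1, 2, 9/4, 37/16, 1185/512 | 4741/2048, 2371/1024, 593/256, 297/128, 149/64, 75/32, 19/8, 5/2, 3 } = 9481/4096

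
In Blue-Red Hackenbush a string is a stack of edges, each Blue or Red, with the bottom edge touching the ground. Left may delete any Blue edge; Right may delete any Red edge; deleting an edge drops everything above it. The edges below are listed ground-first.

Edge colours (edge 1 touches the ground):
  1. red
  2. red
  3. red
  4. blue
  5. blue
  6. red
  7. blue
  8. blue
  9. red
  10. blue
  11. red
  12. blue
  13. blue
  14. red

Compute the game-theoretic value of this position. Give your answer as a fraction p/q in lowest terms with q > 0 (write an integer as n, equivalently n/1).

edge 1 of 14 (red): { — | 0 } gives -1
edge 2 of 14 (red): { — | -1 0 } gives -2
edge 3 of 14 (red): { — | -2 -1 0 } gives -3
edge 4 of 14 (blue): { -3 | -2 -1 0 } gives -5/2
edge 5 of 14 (blue): { -3 -5/2 | -2 -1 0 } gives -9/4
edge 6 of 14 (red): { -3 -5/2 | -9/4 -2 -1 0 } gives -19/8
edge 7 of 14 (blue): { -3 -5/2 -19/8 | -9/4 -2 -1 0 } gives -37/16
edge 8 of 14 (blue): { -3 -5/2 -19/8 -37/16 | -9/4 -2 -1 0 } gives -73/32
edge 9 of 14 (red): { -3 -5/2 -19/8 -37/16 | -73/32 -9/4 -2 -1 0 } gives -147/64
edge 10 of 14 (blue): { -3 -5/2 -19/8 -37/16 -147/64 | -73/32 -9/4 -2 -1 0 } gives -293/128
edge 11 of 14 (red): { -3 -5/2 -19/8 -37/16 -147/64 | -293/128 -73/32 -9/4 -2 -1 0 } gives -587/256
edge 12 of 14 (blue): { -3 -5/2 -19/8 -37/16 -147/64 -587/256 | -293/128 -73/32 -9/4 -2 -1 0 } gives -1173/512
edge 13 of 14 (blue): { -3 -5/2 -19/8 -37/16 -147/64 -587/256 -1173/512 | -293/128 -73/32 -9/4 -2 -1 0 } gives -2345/1024
edge 14 of 14 (red): { -3 -5/2 -19/8 -37/16 -147/64 -587/256 -1173/512 | -2345/1024 -293/128 -73/32 -9/4 -2 -1 0 } gives -4691/2048

-4691/2048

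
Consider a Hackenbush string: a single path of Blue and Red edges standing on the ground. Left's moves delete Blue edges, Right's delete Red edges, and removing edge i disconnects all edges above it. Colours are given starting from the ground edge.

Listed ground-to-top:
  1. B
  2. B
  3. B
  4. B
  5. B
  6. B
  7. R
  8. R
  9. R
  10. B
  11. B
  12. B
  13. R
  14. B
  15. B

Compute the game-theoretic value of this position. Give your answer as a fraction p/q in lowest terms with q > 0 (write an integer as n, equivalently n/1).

1 of 15 · B · max L 0 · min R +∞ → 1
2 of 15 · BB · max L 1 · min R +∞ → 2
3 of 15 · BBB · max L 2 · min R +∞ → 3
4 of 15 · BBBB · max L 3 · min R +∞ → 4
5 of 15 · BBBBB · max L 4 · min R +∞ → 5
6 of 15 · BBBBBB · max L 5 · min R +∞ → 6
7 of 15 · BBBBBBR · max L 5 · min R 6 → 11/2
8 of 15 · BBBBBBRR · max L 5 · min R 11/2 → 21/4
9 of 15 · BBBBBBRRR · max L 5 · min R 21/4 → 41/8
10 of 15 · BBBBBBRRRB · max L 41/8 · min R 21/4 → 83/16
11 of 15 · BBBBBBRRRBB · max L 83/16 · min R 21/4 → 167/32
12 of 15 · BBBBBBRRRBBB · max L 167/32 · min R 21/4 → 335/64
13 of 15 · BBBBBBRRRBBBR · max L 167/32 · min R 335/64 → 669/128
14 of 15 · BBBBBBRRRBBBRB · max L 669/128 · min R 335/64 → 1339/256
15 of 15 · BBBBBBRRRBBBRBB · max L 1339/256 · min R 335/64 → 2679/512

2679/512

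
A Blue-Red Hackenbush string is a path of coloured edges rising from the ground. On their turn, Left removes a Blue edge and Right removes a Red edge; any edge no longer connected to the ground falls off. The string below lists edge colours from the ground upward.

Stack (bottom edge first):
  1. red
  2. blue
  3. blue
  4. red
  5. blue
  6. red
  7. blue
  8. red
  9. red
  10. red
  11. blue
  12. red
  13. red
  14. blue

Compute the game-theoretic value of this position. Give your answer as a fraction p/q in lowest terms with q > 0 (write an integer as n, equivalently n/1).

Recurse on prefixes of the 14-edge string red blue blue red blue red blue red red red blue red red blue:
r: Left { — }, Right { 0 } -> simplest -1
rb: Left { -1 }, Right { 0 } -> simplest -1/2
rbb: Left { -1 -1/2 }, Right { 0 } -> simplest -1/4
rbbr: Left { -1 -1/2 }, Right { -1/4 0 } -> simplest -3/8
rbbrb: Left { -1 -1/2 -3/8 }, Right { -1/4 0 } -> simplest -5/16
rbbrbr: Left { -1 -1/2 -3/8 }, Right { -5/16 -1/4 0 } -> simplest -11/32
rbbrbrb: Left { -1 -1/2 -3/8 -11/32 }, Right { -5/16 -1/4 0 } -> simplest -21/64
rbbrbrbr: Left { -1 -1/2 -3/8 -11/32 }, Right { -21/64 -5/16 -1/4 0 } -> simplest -43/128
rbbrbrbrr: Left { -1 -1/2 -3/8 -11/32 }, Right { -43/128 -21/64 -5/16 -1/4 0 } -> simplest -87/256
rbbrbrbrrr: Left { -1 -1/2 -3/8 -11/32 }, Right { -87/256 -43/128 -21/64 -5/16 -1/4 0 } -> simplest -175/512
rbbrbrbrrrb: Left { -1 -1/2 -3/8 -11/32 -175/512 }, Right { -87/256 -43/128 -21/64 -5/16 -1/4 0 } -> simplest -349/1024
rbbrbrbrrrbr: Left { -1 -1/2 -3/8 -11/32 -175/512 }, Right { -349/1024 -87/256 -43/128 -21/64 -5/16 -1/4 0 } -> simplest -699/2048
rbbrbrbrrrbrr: Left { -1 -1/2 -3/8 -11/32 -175/512 }, Right { -699/2048 -349/1024 -87/256 -43/128 -21/64 -5/16 -1/4 0 } -> simplest -1399/4096
rbbrbrbrrrbrrb: Left { -1 -1/2 -3/8 -11/32 -175/512 -1399/4096 }, Right { -699/2048 -349/1024 -87/256 -43/128 -21/64 -5/16 -1/4 0 } -> simplest -2797/8192

-2797/8192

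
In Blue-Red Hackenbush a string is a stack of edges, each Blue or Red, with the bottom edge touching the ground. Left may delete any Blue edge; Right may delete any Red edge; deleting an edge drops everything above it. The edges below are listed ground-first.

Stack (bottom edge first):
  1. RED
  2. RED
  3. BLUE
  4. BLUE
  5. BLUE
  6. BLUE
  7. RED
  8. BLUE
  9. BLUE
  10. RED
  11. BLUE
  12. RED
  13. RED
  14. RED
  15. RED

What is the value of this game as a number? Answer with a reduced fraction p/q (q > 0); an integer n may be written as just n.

-8799/8192

val_1 [R]  L=[(no moves)]  R=[0]  -> -1
val_2 [RR]  L=[(no moves)]  R=[-1, 0]  -> -2
val_3 [RRB]  L=[-2]  R=[-1, 0]  -> -3/2
val_4 [RRBB]  L=[-2, -3/2]  R=[-1, 0]  -> -5/4
val_5 [RRBBB]  L=[-2, -3/2, -5/4]  R=[-1, 0]  -> -9/8
val_6 [RRBBBB]  L=[-2, -3/2, -5/4, -9/8]  R=[-1, 0]  -> -17/16
val_7 [RRBBBBR]  L=[-2, -3/2, -5/4, -9/8]  R=[-17/16, -1, 0]  -> -35/32
val_8 [RRBBBBRB]  L=[-2, -3/2, -5/4, -9/8, -35/32]  R=[-17/16, -1, 0]  -> -69/64
val_9 [RRBBBBRBB]  L=[-2, -3/2, -5/4, -9/8, -35/32, -69/64]  R=[-17/16, -1, 0]  -> -137/128
val_10 [RRBBBBRBBR]  L=[-2, -3/2, -5/4, -9/8, -35/32, -69/64]  R=[-137/128, -17/16, -1, 0]  -> -275/256
val_11 [RRBBBBRBBRB]  L=[-2, -3/2, -5/4, -9/8, -35/32, -69/64, -275/256]  R=[-137/128, -17/16, -1, 0]  -> -549/512
val_12 [RRBBBBRBBRBR]  L=[-2, -3/2, -5/4, -9/8, -35/32, -69/64, -275/256]  R=[-549/512, -137/128, -17/16, -1, 0]  -> -1099/1024
val_13 [RRBBBBRBBRBRR]  L=[-2, -3/2, -5/4, -9/8, -35/32, -69/64, -275/256]  R=[-1099/1024, -549/512, -137/128, -17/16, -1, 0]  -> -2199/2048
val_14 [RRBBBBRBBRBRRR]  L=[-2, -3/2, -5/4, -9/8, -35/32, -69/64, -275/256]  R=[-2199/2048, -1099/1024, -549/512, -137/128, -17/16, -1, 0]  -> -4399/4096
val_15 [RRBBBBRBBRBRRRR]  L=[-2, -3/2, -5/4, -9/8, -35/32, -69/64, -275/256]  R=[-4399/4096, -2199/2048, -1099/1024, -549/512, -137/128, -17/16, -1, 0]  -> -8799/8192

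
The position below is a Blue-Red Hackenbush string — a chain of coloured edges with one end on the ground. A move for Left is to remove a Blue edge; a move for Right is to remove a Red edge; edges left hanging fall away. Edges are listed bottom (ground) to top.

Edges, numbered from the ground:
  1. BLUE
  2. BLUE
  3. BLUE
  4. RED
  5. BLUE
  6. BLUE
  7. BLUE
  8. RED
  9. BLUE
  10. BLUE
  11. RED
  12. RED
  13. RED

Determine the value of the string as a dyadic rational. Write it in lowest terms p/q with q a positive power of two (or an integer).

2993/1024

v(B) = { 0 | — } => 1
v(BB) = { 0, 1 | — } => 2
v(BBB) = { 0, 1, 2 | — } => 3
v(BBBR) = { 0, 1, 2 | 3 } => 5/2
v(BBBRB) = { 0, 1, 2, 5/2 | 3 } => 11/4
v(BBBRBB) = { 0, 1, 2, 5/2, 11/4 | 3 } => 23/8
v(BBBRBBB) = { 0, 1, 2, 5/2, 11/4, 23/8 | 3 } => 47/16
v(BBBRBBBR) = { 0, 1, 2, 5/2, 11/4, 23/8 | 47/16, 3 } => 93/32
v(BBBRBBBRB) = { 0, 1, 2, 5/2, 11/4, 23/8, 93/32 | 47/16, 3 } => 187/64
v(BBBRBBBRBB) = { 0, 1, 2, 5/2, 11/4, 23/8, 93/32, 187/64 | 47/16, 3 } => 375/128
v(BBBRBBBRBBR) = { 0, 1, 2, 5/2, 11/4, 23/8, 93/32, 187/64 | 375/128, 47/16, 3 } => 749/256
v(BBBRBBBRBBRR) = { 0, 1, 2, 5/2, 11/4, 23/8, 93/32, 187/64 | 749/256, 375/128, 47/16, 3 } => 1497/512
v(BBBRBBBRBBRRR) = { 0, 1, 2, 5/2, 11/4, 23/8, 93/32, 187/64 | 1497/512, 749/256, 375/128, 47/16, 3 } => 2993/1024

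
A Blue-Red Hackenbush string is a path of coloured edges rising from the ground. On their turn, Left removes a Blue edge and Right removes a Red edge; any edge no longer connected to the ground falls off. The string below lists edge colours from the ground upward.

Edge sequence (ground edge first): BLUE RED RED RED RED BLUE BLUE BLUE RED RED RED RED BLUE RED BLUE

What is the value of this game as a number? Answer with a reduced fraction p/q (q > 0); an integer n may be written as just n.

1803/16384

Recurse on prefixes of the 15-edge string BLUE RED RED RED RED BLUE BLUE BLUE RED RED RED RED BLUE RED BLUE:
step 1: add BLUE to get B; options L={ 0 } R={  } ⇒ 1
step 2: add RED to get BR; options L={ 0 } R={ 1 } ⇒ 1/2
step 3: add RED to get BRR; options L={ 0 } R={ 1/2 1 } ⇒ 1/4
step 4: add RED to get BRRR; options L={ 0 } R={ 1/4 1/2 1 } ⇒ 1/8
step 5: add RED to get BRRRR; options L={ 0 } R={ 1/8 1/4 1/2 1 } ⇒ 1/16
step 6: add BLUE to get BRRRRB; options L={ 0 1/16 } R={ 1/8 1/4 1/2 1 } ⇒ 3/32
step 7: add BLUE to get BRRRRBB; options L={ 0 1/16 3/32 } R={ 1/8 1/4 1/2 1 } ⇒ 7/64
step 8: add BLUE to get BRRRRBBB; options L={ 0 1/16 3/32 7/64 } R={ 1/8 1/4 1/2 1 } ⇒ 15/128
step 9: add RED to get BRRRRBBBR; options L={ 0 1/16 3/32 7/64 } R={ 15/128 1/8 1/4 1/2 1 } ⇒ 29/256
step 10: add RED to get BRRRRBBBRR; options L={ 0 1/16 3/32 7/64 } R={ 29/256 15/128 1/8 1/4 1/2 1 } ⇒ 57/512
step 11: add RED to get BRRRRBBBRRR; options L={ 0 1/16 3/32 7/64 } R={ 57/512 29/256 15/128 1/8 1/4 1/2 1 } ⇒ 113/1024
step 12: add RED to get BRRRRBBBRRRR; options L={ 0 1/16 3/32 7/64 } R={ 113/1024 57/512 29/256 15/128 1/8 1/4 1/2 1 } ⇒ 225/2048
step 13: add BLUE to get BRRRRBBBRRRRB; options L={ 0 1/16 3/32 7/64 225/2048 } R={ 113/1024 57/512 29/256 15/128 1/8 1/4 1/2 1 } ⇒ 451/4096
step 14: add RED to get BRRRRBBBRRRRBR; options L={ 0 1/16 3/32 7/64 225/2048 } R={ 451/4096 113/1024 57/512 29/256 15/128 1/8 1/4 1/2 1 } ⇒ 901/8192
step 15: add BLUE to get BRRRRBBBRRRRBRB; options L={ 0 1/16 3/32 7/64 225/2048 901/8192 } R={ 451/4096 113/1024 57/512 29/256 15/128 1/8 1/4 1/2 1 } ⇒ 1803/16384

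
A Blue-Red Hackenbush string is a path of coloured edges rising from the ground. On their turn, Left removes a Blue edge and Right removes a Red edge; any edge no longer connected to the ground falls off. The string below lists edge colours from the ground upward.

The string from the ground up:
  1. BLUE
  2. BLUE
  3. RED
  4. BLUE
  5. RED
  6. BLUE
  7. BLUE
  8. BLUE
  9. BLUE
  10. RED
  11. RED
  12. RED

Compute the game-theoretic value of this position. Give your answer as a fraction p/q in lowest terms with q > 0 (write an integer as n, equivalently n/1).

B: Left { 0 }, Right { (no moves) } -> simplest 1
BB: Left { 0,1 }, Right { (no moves) } -> simplest 2
BBR: Left { 0,1 }, Right { 2 } -> simplest 3/2
BBRB: Left { 0,1,3/2 }, Right { 2 } -> simplest 7/4
BBRBR: Left { 0,1,3/2 }, Right { 7/4,2 } -> simplest 13/8
BBRBRB: Left { 0,1,3/2,13/8 }, Right { 7/4,2 } -> simplest 27/16
BBRBRBB: Left { 0,1,3/2,13/8,27/16 }, Right { 7/4,2 } -> simplest 55/32
BBRBRBBB: Left { 0,1,3/2,13/8,27/16,55/32 }, Right { 7/4,2 } -> simplest 111/64
BBRBRBBBB: Left { 0,1,3/2,13/8,27/16,55/32,111/64 }, Right { 7/4,2 } -> simplest 223/128
BBRBRBBBBR: Left { 0,1,3/2,13/8,27/16,55/32,111/64 }, Right { 223/128,7/4,2 } -> simplest 445/256
BBRBRBBBBRR: Left { 0,1,3/2,13/8,27/16,55/32,111/64 }, Right { 445/256,223/128,7/4,2 } -> simplest 889/512
BBRBRBBBBRRR: Left { 0,1,3/2,13/8,27/16,55/32,111/64 }, Right { 889/512,445/256,223/128,7/4,2 } -> simplest 1777/1024

1777/1024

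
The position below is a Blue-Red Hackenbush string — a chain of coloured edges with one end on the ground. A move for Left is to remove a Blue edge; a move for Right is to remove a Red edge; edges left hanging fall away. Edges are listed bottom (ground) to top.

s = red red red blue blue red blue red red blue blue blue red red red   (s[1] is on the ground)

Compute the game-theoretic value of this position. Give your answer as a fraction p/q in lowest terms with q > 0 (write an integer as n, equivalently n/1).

-9615/4096

Build G(s[:k]) for k = 1..15, string s = red red red blue blue red blue red red blue blue blue red red red.
G(r) = { — | 0 } so -1
G(rr) = { — | -1; 0 } so -2
G(rrr) = { — | -2; -1; 0 } so -3
G(rrrb) = { -3 | -2; -1; 0 } so -5/2
G(rrrbb) = { -3; -5/2 | -2; -1; 0 } so -9/4
G(rrrbbr) = { -3; -5/2 | -9/4; -2; -1; 0 } so -19/8
G(rrrbbrb) = { -3; -5/2; -19/8 | -9/4; -2; -1; 0 } so -37/16
G(rrrbbrbr) = { -3; -5/2; -19/8 | -37/16; -9/4; -2; -1; 0 } so -75/32
G(rrrbbrbrr) = { -3; -5/2; -19/8 | -75/32; -37/16; -9/4; -2; -1; 0 } so -151/64
G(rrrbbrbrrb) = { -3; -5/2; -19/8; -151/64 | -75/32; -37/16; -9/4; -2; -1; 0 } so -301/128
G(rrrbbrbrrbb) = { -3; -5/2; -19/8; -151/64; -301/128 | -75/32; -37/16; -9/4; -2; -1; 0 } so -601/256
G(rrrbbrbrrbbb) = { -3; -5/2; -19/8; -151/64; -301/128; -601/256 | -75/32; -37/16; -9/4; -2; -1; 0 } so -1201/512
G(rrrbbrbrrbbbr) = { -3; -5/2; -19/8; -151/64; -301/128; -601/256 | -1201/512; -75/32; -37/16; -9/4; -2; -1; 0 } so -2403/1024
G(rrrbbrbrrbbbrr) = { -3; -5/2; -19/8; -151/64; -301/128; -601/256 | -2403/1024; -1201/512; -75/32; -37/16; -9/4; -2; -1; 0 } so -4807/2048
G(rrrbbrbrrbbbrrr) = { -3; -5/2; -19/8; -151/64; -301/128; -601/256 | -4807/2048; -2403/1024; -1201/512; -75/32; -37/16; -9/4; -2; -1; 0 } so -9615/4096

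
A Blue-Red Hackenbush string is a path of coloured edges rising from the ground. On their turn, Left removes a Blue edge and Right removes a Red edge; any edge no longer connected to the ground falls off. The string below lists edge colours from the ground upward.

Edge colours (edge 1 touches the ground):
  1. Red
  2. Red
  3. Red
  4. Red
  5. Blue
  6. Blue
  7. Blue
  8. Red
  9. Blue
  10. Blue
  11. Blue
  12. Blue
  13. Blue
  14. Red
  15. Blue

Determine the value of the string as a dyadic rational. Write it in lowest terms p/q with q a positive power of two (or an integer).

-6405/2048

g_1 [R]  L=[—]  R=[0]  so -1
g_2 [RR]  L=[—]  R=[-1, 0]  so -2
g_3 [RRR]  L=[—]  R=[-2, -1, 0]  so -3
g_4 [RRRR]  L=[—]  R=[-3, -2, -1, 0]  so -4
g_5 [RRRRB]  L=[-4]  R=[-3, -2, -1, 0]  so -7/2
g_6 [RRRRBB]  L=[-4, -7/2]  R=[-3, -2, -1, 0]  so -13/4
g_7 [RRRRBBB]  L=[-4, -7/2, -13/4]  R=[-3, -2, -1, 0]  so -25/8
g_8 [RRRRBBBR]  L=[-4, -7/2, -13/4]  R=[-25/8, -3, -2, -1, 0]  so -51/16
g_9 [RRRRBBBRB]  L=[-4, -7/2, -13/4, -51/16]  R=[-25/8, -3, -2, -1, 0]  so -101/32
g_10 [RRRRBBBRBB]  L=[-4, -7/2, -13/4, -51/16, -101/32]  R=[-25/8, -3, -2, -1, 0]  so -201/64
g_11 [RRRRBBBRBBB]  L=[-4, -7/2, -13/4, -51/16, -101/32, -201/64]  R=[-25/8, -3, -2, -1, 0]  so -401/128
g_12 [RRRRBBBRBBBB]  L=[-4, -7/2, -13/4, -51/16, -101/32, -201/64, -401/128]  R=[-25/8, -3, -2, -1, 0]  so -801/256
g_13 [RRRRBBBRBBBBB]  L=[-4, -7/2, -13/4, -51/16, -101/32, -201/64, -401/128, -801/256]  R=[-25/8, -3, -2, -1, 0]  so -1601/512
g_14 [RRRRBBBRBBBBBR]  L=[-4, -7/2, -13/4, -51/16, -101/32, -201/64, -401/128, -801/256]  R=[-1601/512, -25/8, -3, -2, -1, 0]  so -3203/1024
g_15 [RRRRBBBRBBBBBRB]  L=[-4, -7/2, -13/4, -51/16, -101/32, -201/64, -401/128, -801/256, -3203/1024]  R=[-1601/512, -25/8, -3, -2, -1, 0]  so -6405/2048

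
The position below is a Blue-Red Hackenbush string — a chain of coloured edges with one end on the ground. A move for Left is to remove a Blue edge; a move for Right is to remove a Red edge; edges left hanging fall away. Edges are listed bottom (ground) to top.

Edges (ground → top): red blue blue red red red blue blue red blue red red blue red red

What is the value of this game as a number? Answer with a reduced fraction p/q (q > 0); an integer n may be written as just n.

-7351/16384

edge 1 of 15 (red): { (no moves) | 0 } gives -1
edge 2 of 15 (blue): { -1 | 0 } gives -1/2
edge 3 of 15 (blue): { -1, -1/2 | 0 } gives -1/4
edge 4 of 15 (red): { -1, -1/2 | -1/4, 0 } gives -3/8
edge 5 of 15 (red): { -1, -1/2 | -3/8, -1/4, 0 } gives -7/16
edge 6 of 15 (red): { -1, -1/2 | -7/16, -3/8, -1/4, 0 } gives -15/32
edge 7 of 15 (blue): { -1, -1/2, -15/32 | -7/16, -3/8, -1/4, 0 } gives -29/64
edge 8 of 15 (blue): { -1, -1/2, -15/32, -29/64 | -7/16, -3/8, -1/4, 0 } gives -57/128
edge 9 of 15 (red): { -1, -1/2, -15/32, -29/64 | -57/128, -7/16, -3/8, -1/4, 0 } gives -115/256
edge 10 of 15 (blue): { -1, -1/2, -15/32, -29/64, -115/256 | -57/128, -7/16, -3/8, -1/4, 0 } gives -229/512
edge 11 of 15 (red): { -1, -1/2, -15/32, -29/64, -115/256 | -229/512, -57/128, -7/16, -3/8, -1/4, 0 } gives -459/1024
edge 12 of 15 (red): { -1, -1/2, -15/32, -29/64, -115/256 | -459/1024, -229/512, -57/128, -7/16, -3/8, -1/4, 0 } gives -919/2048
edge 13 of 15 (blue): { -1, -1/2, -15/32, -29/64, -115/256, -919/2048 | -459/1024, -229/512, -57/128, -7/16, -3/8, -1/4, 0 } gives -1837/4096
edge 14 of 15 (red): { -1, -1/2, -15/32, -29/64, -115/256, -919/2048 | -1837/4096, -459/1024, -229/512, -57/128, -7/16, -3/8, -1/4, 0 } gives -3675/8192
edge 15 of 15 (red): { -1, -1/2, -15/32, -29/64, -115/256, -919/2048 | -3675/8192, -1837/4096, -459/1024, -229/512, -57/128, -7/16, -3/8, -1/4, 0 } gives -7351/16384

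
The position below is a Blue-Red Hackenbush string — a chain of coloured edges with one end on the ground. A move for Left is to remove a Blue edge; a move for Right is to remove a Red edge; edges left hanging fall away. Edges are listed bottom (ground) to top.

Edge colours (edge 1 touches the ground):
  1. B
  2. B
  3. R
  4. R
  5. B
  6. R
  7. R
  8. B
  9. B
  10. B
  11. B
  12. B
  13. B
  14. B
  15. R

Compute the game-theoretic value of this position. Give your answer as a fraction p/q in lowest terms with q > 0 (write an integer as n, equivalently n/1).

10749/8192

B: Left { 0 }, Right { — } so simplest 1
BB: Left { 0, 1 }, Right { — } so simplest 2
BBR: Left { 0, 1 }, Right { 2 } so simplest 3/2
BBRR: Left { 0, 1 }, Right { 3/2, 2 } so simplest 5/4
BBRRB: Left { 0, 1, 5/4 }, Right { 3/2, 2 } so simplest 11/8
BBRRBR: Left { 0, 1, 5/4 }, Right { 11/8, 3/2, 2 } so simplest 21/16
BBRRBRR: Left { 0, 1, 5/4 }, Right { 21/16, 11/8, 3/2, 2 } so simplest 41/32
BBRRBRRB: Left { 0, 1, 5/4, 41/32 }, Right { 21/16, 11/8, 3/2, 2 } so simplest 83/64
BBRRBRRBB: Left { 0, 1, 5/4, 41/32, 83/64 }, Right { 21/16, 11/8, 3/2, 2 } so simplest 167/128
BBRRBRRBBB: Left { 0, 1, 5/4, 41/32, 83/64, 167/128 }, Right { 21/16, 11/8, 3/2, 2 } so simplest 335/256
BBRRBRRBBBB: Left { 0, 1, 5/4, 41/32, 83/64, 167/128, 335/256 }, Right { 21/16, 11/8, 3/2, 2 } so simplest 671/512
BBRRBRRBBBBB: Left { 0, 1, 5/4, 41/32, 83/64, 167/128, 335/256, 671/512 }, Right { 21/16, 11/8, 3/2, 2 } so simplest 1343/1024
BBRRBRRBBBBBB: Left { 0, 1, 5/4, 41/32, 83/64, 167/128, 335/256, 671/512, 1343/1024 }, Right { 21/16, 11/8, 3/2, 2 } so simplest 2687/2048
BBRRBRRBBBBBBB: Left { 0, 1, 5/4, 41/32, 83/64, 167/128, 335/256, 671/512, 1343/1024, 2687/2048 }, Right { 21/16, 11/8, 3/2, 2 } so simplest 5375/4096
BBRRBRRBBBBBBBR: Left { 0, 1, 5/4, 41/32, 83/64, 167/128, 335/256, 671/512, 1343/1024, 2687/2048 }, Right { 5375/4096, 21/16, 11/8, 3/2, 2 } so simplest 10749/8192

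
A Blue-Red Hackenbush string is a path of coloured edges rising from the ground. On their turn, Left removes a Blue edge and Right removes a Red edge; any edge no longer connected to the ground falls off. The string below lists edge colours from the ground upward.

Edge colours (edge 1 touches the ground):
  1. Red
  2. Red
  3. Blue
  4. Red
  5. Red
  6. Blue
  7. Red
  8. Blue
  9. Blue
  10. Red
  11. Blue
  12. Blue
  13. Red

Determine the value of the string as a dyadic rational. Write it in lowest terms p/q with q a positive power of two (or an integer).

-3731/2048

Recurse on prefixes of the 13-edge string Red Red Blue Red Red Blue Red Blue Blue Red Blue Blue Red:
step 1: add Red to get R; options L={ (no moves) } R={ 0 } so -1
step 2: add Red to get RR; options L={ (no moves) } R={ -1; 0 } so -2
step 3: add Blue to get RRB; options L={ -2 } R={ -1; 0 } so -3/2
step 4: add Red to get RRBR; options L={ -2 } R={ -3/2; -1; 0 } so -7/4
step 5: add Red to get RRBRR; options L={ -2 } R={ -7/4; -3/2; -1; 0 } so -15/8
step 6: add Blue to get RRBRRB; options L={ -2; -15/8 } R={ -7/4; -3/2; -1; 0 } so -29/16
step 7: add Red to get RRBRRBR; options L={ -2; -15/8 } R={ -29/16; -7/4; -3/2; -1; 0 } so -59/32
step 8: add Blue to get RRBRRBRB; options L={ -2; -15/8; -59/32 } R={ -29/16; -7/4; -3/2; -1; 0 } so -117/64
step 9: add Blue to get RRBRRBRBB; options L={ -2; -15/8; -59/32; -117/64 } R={ -29/16; -7/4; -3/2; -1; 0 } so -233/128
step 10: add Red to get RRBRRBRBBR; options L={ -2; -15/8; -59/32; -117/64 } R={ -233/128; -29/16; -7/4; -3/2; -1; 0 } so -467/256
step 11: add Blue to get RRBRRBRBBRB; options L={ -2; -15/8; -59/32; -117/64; -467/256 } R={ -233/128; -29/16; -7/4; -3/2; -1; 0 } so -933/512
step 12: add Blue to get RRBRRBRBBRBB; options L={ -2; -15/8; -59/32; -117/64; -467/256; -933/512 } R={ -233/128; -29/16; -7/4; -3/2; -1; 0 } so -1865/1024
step 13: add Red to get RRBRRBRBBRBBR; options L={ -2; -15/8; -59/32; -117/64; -467/256; -933/512 } R={ -1865/1024; -233/128; -29/16; -7/4; -3/2; -1; 0 } so -3731/2048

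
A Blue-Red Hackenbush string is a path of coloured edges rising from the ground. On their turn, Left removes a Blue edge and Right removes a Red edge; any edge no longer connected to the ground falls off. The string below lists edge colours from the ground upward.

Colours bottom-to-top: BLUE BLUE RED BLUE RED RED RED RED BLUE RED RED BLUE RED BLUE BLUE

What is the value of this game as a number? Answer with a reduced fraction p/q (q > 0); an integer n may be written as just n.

Recurse on prefixes of the 15-edge string BLUE BLUE RED BLUE RED RED RED RED BLUE RED RED BLUE RED BLUE BLUE:
G(B) = { 0 | · } -> 1
G(BB) = { 0, 1 | · } -> 2
G(BBR) = { 0, 1 | 2 } -> 3/2
G(BBRB) = { 0, 1, 3/2 | 2 } -> 7/4
G(BBRBR) = { 0, 1, 3/2 | 7/4, 2 } -> 13/8
G(BBRBRR) = { 0, 1, 3/2 | 13/8, 7/4, 2 } -> 25/16
G(BBRBRRR) = { 0, 1, 3/2 | 25/16, 13/8, 7/4, 2 } -> 49/32
G(BBRBRRRR) = { 0, 1, 3/2 | 49/32, 25/16, 13/8, 7/4, 2 } -> 97/64
G(BBRBRRRRB) = { 0, 1, 3/2, 97/64 | 49/32, 25/16, 13/8, 7/4, 2 } -> 195/128
G(BBRBRRRRBR) = { 0, 1, 3/2, 97/64 | 195/128, 49/32, 25/16, 13/8, 7/4, 2 } -> 389/256
G(BBRBRRRRBRR) = { 0, 1, 3/2, 97/64 | 389/256, 195/128, 49/32, 25/16, 13/8, 7/4, 2 } -> 777/512
G(BBRBRRRRBRRB) = { 0, 1, 3/2, 97/64, 777/512 | 389/256, 195/128, 49/32, 25/16, 13/8, 7/4, 2 } -> 1555/1024
G(BBRBRRRRBRRBR) = { 0, 1, 3/2, 97/64, 777/512 | 1555/1024, 389/256, 195/128, 49/32, 25/16, 13/8, 7/4, 2 } -> 3109/2048
G(BBRBRRRRBRRBRB) = { 0, 1, 3/2, 97/64, 777/512, 3109/2048 | 1555/1024, 389/256, 195/128, 49/32, 25/16, 13/8, 7/4, 2 } -> 6219/4096
G(BBRBRRRRBRRBRBB) = { 0, 1, 3/2, 97/64, 777/512, 3109/2048, 6219/4096 | 1555/1024, 389/256, 195/128, 49/32, 25/16, 13/8, 7/4, 2 } -> 12439/8192

12439/8192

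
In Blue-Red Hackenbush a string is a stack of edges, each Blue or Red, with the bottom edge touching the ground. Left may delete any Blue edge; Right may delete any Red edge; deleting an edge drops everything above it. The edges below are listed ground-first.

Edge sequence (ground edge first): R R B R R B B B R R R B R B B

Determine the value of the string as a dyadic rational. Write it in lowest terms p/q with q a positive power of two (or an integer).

step 1: add R to get R; options L={ none } R={ 0 } => -1
step 2: add R to get RR; options L={ none } R={ -1 0 } => -2
step 3: add B to get RRB; options L={ -2 } R={ -1 0 } => -3/2
step 4: add R to get RRBR; options L={ -2 } R={ -3/2 -1 0 } => -7/4
step 5: add R to get RRBRR; options L={ -2 } R={ -7/4 -3/2 -1 0 } => -15/8
step 6: add B to get RRBRRB; options L={ -2 -15/8 } R={ -7/4 -3/2 -1 0 } => -29/16
step 7: add B to get RRBRRBB; options L={ -2 -15/8 -29/16 } R={ -7/4 -3/2 -1 0 } => -57/32
step 8: add B to get RRBRRBBB; options L={ -2 -15/8 -29/16 -57/32 } R={ -7/4 -3/2 -1 0 } => -113/64
step 9: add R to get RRBRRBBBR; options L={ -2 -15/8 -29/16 -57/32 } R={ -113/64 -7/4 -3/2 -1 0 } => -227/128
step 10: add R to get RRBRRBBBRR; options L={ -2 -15/8 -29/16 -57/32 } R={ -227/128 -113/64 -7/4 -3/2 -1 0 } => -455/256
step 11: add R to get RRBRRBBBRRR; options L={ -2 -15/8 -29/16 -57/32 } R={ -455/256 -227/128 -113/64 -7/4 -3/2 -1 0 } => -911/512
step 12: add B to get RRBRRBBBRRRB; options L={ -2 -15/8 -29/16 -57/32 -911/512 } R={ -455/256 -227/128 -113/64 -7/4 -3/2 -1 0 } => -1821/1024
step 13: add R to get RRBRRBBBRRRBR; options L={ -2 -15/8 -29/16 -57/32 -911/512 } R={ -1821/1024 -455/256 -227/128 -113/64 -7/4 -3/2 -1 0 } => -3643/2048
step 14: add B to get RRBRRBBBRRRBRB; options L={ -2 -15/8 -29/16 -57/32 -911/512 -3643/2048 } R={ -1821/1024 -455/256 -227/128 -113/64 -7/4 -3/2 -1 0 } => -7285/4096
step 15: add B to get RRBRRBBBRRRBRBB; options L={ -2 -15/8 -29/16 -57/32 -911/512 -3643/2048 -7285/4096 } R={ -1821/1024 -455/256 -227/128 -113/64 -7/4 -3/2 -1 0 } => -14569/8192

-14569/8192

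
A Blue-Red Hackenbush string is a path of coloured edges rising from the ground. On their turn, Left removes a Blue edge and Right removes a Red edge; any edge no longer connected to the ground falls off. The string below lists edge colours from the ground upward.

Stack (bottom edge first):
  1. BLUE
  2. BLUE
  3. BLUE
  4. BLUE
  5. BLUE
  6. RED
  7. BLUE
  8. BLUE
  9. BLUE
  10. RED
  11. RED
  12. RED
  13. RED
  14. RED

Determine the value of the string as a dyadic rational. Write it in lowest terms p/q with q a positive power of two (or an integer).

Recurse on prefixes of the 14-edge string BLUE BLUE BLUE BLUE BLUE RED BLUE BLUE BLUE RED RED RED RED RED:
v_1 [B]  L=[0]  R=[(no moves)]  gives 1
v_2 [BB]  L=[0, 1]  R=[(no moves)]  gives 2
v_3 [BBB]  L=[0, 1, 2]  R=[(no moves)]  gives 3
v_4 [BBBB]  L=[0, 1, 2, 3]  R=[(no moves)]  gives 4
v_5 [BBBBB]  L=[0, 1, 2, 3, 4]  R=[(no moves)]  gives 5
v_6 [BBBBBR]  L=[0, 1, 2, 3, 4]  R=[5]  gives 9/2
v_7 [BBBBBRB]  L=[0, 1, 2, 3, 4, 9/2]  R=[5]  gives 19/4
v_8 [BBBBBRBB]  L=[0, 1, 2, 3, 4, 9/2, 19/4]  R=[5]  gives 39/8
v_9 [BBBBBRBBB]  L=[0, 1, 2, 3, 4, 9/2, 19/4, 39/8]  R=[5]  gives 79/16
v_10 [BBBBBRBBBR]  L=[0, 1, 2, 3, 4, 9/2, 19/4, 39/8]  R=[79/16, 5]  gives 157/32
v_11 [BBBBBRBBBRR]  L=[0, 1, 2, 3, 4, 9/2, 19/4, 39/8]  R=[157/32, 79/16, 5]  gives 313/64
v_12 [BBBBBRBBBRRR]  L=[0, 1, 2, 3, 4, 9/2, 19/4, 39/8]  R=[313/64, 157/32, 79/16, 5]  gives 625/128
v_13 [BBBBBRBBBRRRR]  L=[0, 1, 2, 3, 4, 9/2, 19/4, 39/8]  R=[625/128, 313/64, 157/32, 79/16, 5]  gives 1249/256
v_14 [BBBBBRBBBRRRRR]  L=[0, 1, 2, 3, 4, 9/2, 19/4, 39/8]  R=[1249/256, 625/128, 313/64, 157/32, 79/16, 5]  gives 2497/512

2497/512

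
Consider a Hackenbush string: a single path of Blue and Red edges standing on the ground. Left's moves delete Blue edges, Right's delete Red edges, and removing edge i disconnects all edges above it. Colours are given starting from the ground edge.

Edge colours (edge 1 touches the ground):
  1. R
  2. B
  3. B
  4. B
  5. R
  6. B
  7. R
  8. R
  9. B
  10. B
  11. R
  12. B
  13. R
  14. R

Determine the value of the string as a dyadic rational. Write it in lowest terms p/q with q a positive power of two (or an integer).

step 1: add R to get R; options L={ ∅ } R={ 0 } = -1
step 2: add B to get RB; options L={ -1 } R={ 0 } = -1/2
step 3: add B to get RBB; options L={ -1, -1/2 } R={ 0 } = -1/4
step 4: add B to get RBBB; options L={ -1, -1/2, -1/4 } R={ 0 } = -1/8
step 5: add R to get RBBBR; options L={ -1, -1/2, -1/4 } R={ -1/8, 0 } = -3/16
step 6: add B to get RBBBRB; options L={ -1, -1/2, -1/4, -3/16 } R={ -1/8, 0 } = -5/32
step 7: add R to get RBBBRBR; options L={ -1, -1/2, -1/4, -3/16 } R={ -5/32, -1/8, 0 } = -11/64
step 8: add R to get RBBBRBRR; options L={ -1, -1/2, -1/4, -3/16 } R={ -11/64, -5/32, -1/8, 0 } = -23/128
step 9: add B to get RBBBRBRRB; options L={ -1, -1/2, -1/4, -3/16, -23/128 } R={ -11/64, -5/32, -1/8, 0 } = -45/256
step 10: add B to get RBBBRBRRBB; options L={ -1, -1/2, -1/4, -3/16, -23/128, -45/256 } R={ -11/64, -5/32, -1/8, 0 } = -89/512
step 11: add R to get RBBBRBRRBBR; options L={ -1, -1/2, -1/4, -3/16, -23/128, -45/256 } R={ -89/512, -11/64, -5/32, -1/8, 0 } = -179/1024
step 12: add B to get RBBBRBRRBBRB; options L={ -1, -1/2, -1/4, -3/16, -23/128, -45/256, -179/1024 } R={ -89/512, -11/64, -5/32, -1/8, 0 } = -357/2048
step 13: add R to get RBBBRBRRBBRBR; options L={ -1, -1/2, -1/4, -3/16, -23/128, -45/256, -179/1024 } R={ -357/2048, -89/512, -11/64, -5/32, -1/8, 0 } = -715/4096
step 14: add R to get RBBBRBRRBBRBRR; options L={ -1, -1/2, -1/4, -3/16, -23/128, -45/256, -179/1024 } R={ -715/4096, -357/2048, -89/512, -11/64, -5/32, -1/8, 0 } = -1431/8192

-1431/8192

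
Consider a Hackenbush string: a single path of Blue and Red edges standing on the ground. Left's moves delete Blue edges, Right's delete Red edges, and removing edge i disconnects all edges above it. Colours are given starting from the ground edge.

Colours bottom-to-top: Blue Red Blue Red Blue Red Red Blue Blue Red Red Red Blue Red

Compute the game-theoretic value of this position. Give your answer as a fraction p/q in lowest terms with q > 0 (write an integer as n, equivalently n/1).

5317/8192

Build val(s[:k]) for k = 1..14, string s = Blue Red Blue Red Blue Red Red Blue Blue Red Red Red Blue Red.
1 of 14 · B · max L 0 · min R +∞ ⇒ 1
2 of 14 · BR · max L 0 · min R 1 ⇒ 1/2
3 of 14 · BRB · max L 1/2 · min R 1 ⇒ 3/4
4 of 14 · BRBR · max L 1/2 · min R 3/4 ⇒ 5/8
5 of 14 · BRBRB · max L 5/8 · min R 3/4 ⇒ 11/16
6 of 14 · BRBRBR · max L 5/8 · min R 11/16 ⇒ 21/32
7 of 14 · BRBRBRR · max L 5/8 · min R 21/32 ⇒ 41/64
8 of 14 · BRBRBRRB · max L 41/64 · min R 21/32 ⇒ 83/128
9 of 14 · BRBRBRRBB · max L 83/128 · min R 21/32 ⇒ 167/256
10 of 14 · BRBRBRRBBR · max L 83/128 · min R 167/256 ⇒ 333/512
11 of 14 · BRBRBRRBBRR · max L 83/128 · min R 333/512 ⇒ 665/1024
12 of 14 · BRBRBRRBBRRR · max L 83/128 · min R 665/1024 ⇒ 1329/2048
13 of 14 · BRBRBRRBBRRRB · max L 1329/2048 · min R 665/1024 ⇒ 2659/4096
14 of 14 · BRBRBRRBBRRRBR · max L 1329/2048 · min R 2659/4096 ⇒ 5317/8192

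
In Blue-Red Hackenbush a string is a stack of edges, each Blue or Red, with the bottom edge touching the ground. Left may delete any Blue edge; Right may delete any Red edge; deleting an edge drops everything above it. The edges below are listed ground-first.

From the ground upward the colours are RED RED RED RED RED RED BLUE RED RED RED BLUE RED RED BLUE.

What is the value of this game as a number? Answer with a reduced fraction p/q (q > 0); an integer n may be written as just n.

-1517/256

step 1: add RED to get R; options L={ ∅ } R={ 0 } so -1
step 2: add RED to get RR; options L={ ∅ } R={ -1 0 } so -2
step 3: add RED to get RRR; options L={ ∅ } R={ -2 -1 0 } so -3
step 4: add RED to get RRRR; options L={ ∅ } R={ -3 -2 -1 0 } so -4
step 5: add RED to get RRRRR; options L={ ∅ } R={ -4 -3 -2 -1 0 } so -5
step 6: add RED to get RRRRRR; options L={ ∅ } R={ -5 -4 -3 -2 -1 0 } so -6
step 7: add BLUE to get RRRRRRB; options L={ -6 } R={ -5 -4 -3 -2 -1 0 } so -11/2
step 8: add RED to get RRRRRRBR; options L={ -6 } R={ -11/2 -5 -4 -3 -2 -1 0 } so -23/4
step 9: add RED to get RRRRRRBRR; options L={ -6 } R={ -23/4 -11/2 -5 -4 -3 -2 -1 0 } so -47/8
step 10: add RED to get RRRRRRBRRR; options L={ -6 } R={ -47/8 -23/4 -11/2 -5 -4 -3 -2 -1 0 } so -95/16
step 11: add BLUE to get RRRRRRBRRRB; options L={ -6 -95/16 } R={ -47/8 -23/4 -11/2 -5 -4 -3 -2 -1 0 } so -189/32
step 12: add RED to get RRRRRRBRRRBR; options L={ -6 -95/16 } R={ -189/32 -47/8 -23/4 -11/2 -5 -4 -3 -2 -1 0 } so -379/64
step 13: add RED to get RRRRRRBRRRBRR; options L={ -6 -95/16 } R={ -379/64 -189/32 -47/8 -23/4 -11/2 -5 -4 -3 -2 -1 0 } so -759/128
step 14: add BLUE to get RRRRRRBRRRBRRB; options L={ -6 -95/16 -759/128 } R={ -379/64 -189/32 -47/8 -23/4 -11/2 -5 -4 -3 -2 -1 0 } so -1517/256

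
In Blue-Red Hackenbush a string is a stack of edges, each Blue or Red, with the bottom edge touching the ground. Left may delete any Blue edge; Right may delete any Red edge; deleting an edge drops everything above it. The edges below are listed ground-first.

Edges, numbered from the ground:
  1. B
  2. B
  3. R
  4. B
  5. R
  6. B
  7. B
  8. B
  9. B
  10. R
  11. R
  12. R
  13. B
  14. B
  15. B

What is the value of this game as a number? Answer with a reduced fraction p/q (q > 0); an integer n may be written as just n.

14223/8192

Prefix values for B B R B R B B B B R R R B B B via {L|R} + simplicity:
1 of 15 · B · max L 0 · min R +∞ so 1
2 of 15 · BB · max L 1 · min R +∞ so 2
3 of 15 · BBR · max L 1 · min R 2 so 3/2
4 of 15 · BBRB · max L 3/2 · min R 2 so 7/4
5 of 15 · BBRBR · max L 3/2 · min R 7/4 so 13/8
6 of 15 · BBRBRB · max L 13/8 · min R 7/4 so 27/16
7 of 15 · BBRBRBB · max L 27/16 · min R 7/4 so 55/32
8 of 15 · BBRBRBBB · max L 55/32 · min R 7/4 so 111/64
9 of 15 · BBRBRBBBB · max L 111/64 · min R 7/4 so 223/128
10 of 15 · BBRBRBBBBR · max L 111/64 · min R 223/128 so 445/256
11 of 15 · BBRBRBBBBRR · max L 111/64 · min R 445/256 so 889/512
12 of 15 · BBRBRBBBBRRR · max L 111/64 · min R 889/512 so 1777/1024
13 of 15 · BBRBRBBBBRRRB · max L 1777/1024 · min R 889/512 so 3555/2048
14 of 15 · BBRBRBBBBRRRBB · max L 3555/2048 · min R 889/512 so 7111/4096
15 of 15 · BBRBRBBBBRRRBBB · max L 7111/4096 · min R 889/512 so 14223/8192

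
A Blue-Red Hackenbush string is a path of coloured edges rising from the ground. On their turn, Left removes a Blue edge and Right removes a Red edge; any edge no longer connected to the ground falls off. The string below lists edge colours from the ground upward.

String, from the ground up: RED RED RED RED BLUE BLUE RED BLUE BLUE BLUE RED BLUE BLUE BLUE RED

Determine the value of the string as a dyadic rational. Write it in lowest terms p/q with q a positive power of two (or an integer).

-6691/2048

R: Left { none }, Right { 0 } → simplest -1
RR: Left { none }, Right { -1, 0 } → simplest -2
RRR: Left { none }, Right { -2, -1, 0 } → simplest -3
RRRR: Left { none }, Right { -3, -2, -1, 0 } → simplest -4
RRRRB: Left { -4 }, Right { -3, -2, -1, 0 } → simplest -7/2
RRRRBB: Left { -4, -7/2 }, Right { -3, -2, -1, 0 } → simplest -13/4
RRRRBBR: Left { -4, -7/2 }, Right { -13/4, -3, -2, -1, 0 } → simplest -27/8
RRRRBBRB: Left { -4, -7/2, -27/8 }, Right { -13/4, -3, -2, -1, 0 } → simplest -53/16
RRRRBBRBB: Left { -4, -7/2, -27/8, -53/16 }, Right { -13/4, -3, -2, -1, 0 } → simplest -105/32
RRRRBBRBBB: Left { -4, -7/2, -27/8, -53/16, -105/32 }, Right { -13/4, -3, -2, -1, 0 } → simplest -209/64
RRRRBBRBBBR: Left { -4, -7/2, -27/8, -53/16, -105/32 }, Right { -209/64, -13/4, -3, -2, -1, 0 } → simplest -419/128
RRRRBBRBBBRB: Left { -4, -7/2, -27/8, -53/16, -105/32, -419/128 }, Right { -209/64, -13/4, -3, -2, -1, 0 } → simplest -837/256
RRRRBBRBBBRBB: Left { -4, -7/2, -27/8, -53/16, -105/32, -419/128, -837/256 }, Right { -209/64, -13/4, -3, -2, -1, 0 } → simplest -1673/512
RRRRBBRBBBRBBB: Left { -4, -7/2, -27/8, -53/16, -105/32, -419/128, -837/256, -1673/512 }, Right { -209/64, -13/4, -3, -2, -1, 0 } → simplest -3345/1024
RRRRBBRBBBRBBBR: Left { -4, -7/2, -27/8, -53/16, -105/32, -419/128, -837/256, -1673/512 }, Right { -3345/1024, -209/64, -13/4, -3, -2, -1, 0 } → simplest -6691/2048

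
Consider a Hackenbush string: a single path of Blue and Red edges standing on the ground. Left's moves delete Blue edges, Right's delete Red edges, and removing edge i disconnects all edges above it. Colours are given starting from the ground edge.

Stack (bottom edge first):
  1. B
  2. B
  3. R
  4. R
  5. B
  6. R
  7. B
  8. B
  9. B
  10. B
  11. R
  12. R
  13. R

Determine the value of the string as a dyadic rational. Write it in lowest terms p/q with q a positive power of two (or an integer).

2801/2048

Prefix values for B B R R B R B B B B R R R via {L|R} + simplicity:
edge 1 of 13 (B): { 0 | (no moves) } — 1
edge 2 of 13 (B): { 0,1 | (no moves) } — 2
edge 3 of 13 (R): { 0,1 | 2 } — 3/2
edge 4 of 13 (R): { 0,1 | 3/2,2 } — 5/4
edge 5 of 13 (B): { 0,1,5/4 | 3/2,2 } — 11/8
edge 6 of 13 (R): { 0,1,5/4 | 11/8,3/2,2 } — 21/16
edge 7 of 13 (B): { 0,1,5/4,21/16 | 11/8,3/2,2 } — 43/32
edge 8 of 13 (B): { 0,1,5/4,21/16,43/32 | 11/8,3/2,2 } — 87/64
edge 9 of 13 (B): { 0,1,5/4,21/16,43/32,87/64 | 11/8,3/2,2 } — 175/128
edge 10 of 13 (B): { 0,1,5/4,21/16,43/32,87/64,175/128 | 11/8,3/2,2 } — 351/256
edge 11 of 13 (R): { 0,1,5/4,21/16,43/32,87/64,175/128 | 351/256,11/8,3/2,2 } — 701/512
edge 12 of 13 (R): { 0,1,5/4,21/16,43/32,87/64,175/128 | 701/512,351/256,11/8,3/2,2 } — 1401/1024
edge 13 of 13 (R): { 0,1,5/4,21/16,43/32,87/64,175/128 | 1401/1024,701/512,351/256,11/8,3/2,2 } — 2801/2048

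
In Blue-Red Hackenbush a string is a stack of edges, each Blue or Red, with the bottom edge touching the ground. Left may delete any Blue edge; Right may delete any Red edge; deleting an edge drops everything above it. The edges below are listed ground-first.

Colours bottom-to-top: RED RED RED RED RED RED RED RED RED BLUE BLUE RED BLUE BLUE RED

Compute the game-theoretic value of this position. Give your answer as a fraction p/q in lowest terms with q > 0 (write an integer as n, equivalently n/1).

Prefix values for RED RED RED RED RED RED RED RED RED BLUE BLUE RED BLUE BLUE RED via {L|R} + simplicity:
edge 1 of 15 (RED): {  | 0 } — -1
edge 2 of 15 (RED): {  | -1,0 } — -2
edge 3 of 15 (RED): {  | -2,-1,0 } — -3
edge 4 of 15 (RED): {  | -3,-2,-1,0 } — -4
edge 5 of 15 (RED): {  | -4,-3,-2,-1,0 } — -5
edge 6 of 15 (RED): {  | -5,-4,-3,-2,-1,0 } — -6
edge 7 of 15 (RED): {  | -6,-5,-4,-3,-2,-1,0 } — -7
edge 8 of 15 (RED): {  | -7,-6,-5,-4,-3,-2,-1,0 } — -8
edge 9 of 15 (RED): {  | -8,-7,-6,-5,-4,-3,-2,-1,0 } — -9
edge 10 of 15 (BLUE): { -9 | -8,-7,-6,-5,-4,-3,-2,-1,0 } — -17/2
edge 11 of 15 (BLUE): { -9,-17/2 | -8,-7,-6,-5,-4,-3,-2,-1,0 } — -33/4
edge 12 of 15 (RED): { -9,-17/2 | -33/4,-8,-7,-6,-5,-4,-3,-2,-1,0 } — -67/8
edge 13 of 15 (BLUE): { -9,-17/2,-67/8 | -33/4,-8,-7,-6,-5,-4,-3,-2,-1,0 } — -133/16
edge 14 of 15 (BLUE): { -9,-17/2,-67/8,-133/16 | -33/4,-8,-7,-6,-5,-4,-3,-2,-1,0 } — -265/32
edge 15 of 15 (RED): { -9,-17/2,-67/8,-133/16 | -265/32,-33/4,-8,-7,-6,-5,-4,-3,-2,-1,0 } — -531/64

-531/64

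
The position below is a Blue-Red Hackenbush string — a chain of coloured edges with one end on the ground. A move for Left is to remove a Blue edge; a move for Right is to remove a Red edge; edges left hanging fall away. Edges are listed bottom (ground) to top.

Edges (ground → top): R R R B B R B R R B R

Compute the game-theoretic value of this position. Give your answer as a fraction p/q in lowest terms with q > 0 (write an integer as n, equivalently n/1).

Prefix values for R R R B B R B R R B R via {L|R} + simplicity:
R: Left { · }, Right { 0 } = simplest -1
RR: Left { · }, Right { -1; 0 } = simplest -2
RRR: Left { · }, Right { -2; -1; 0 } = simplest -3
RRRB: Left { -3 }, Right { -2; -1; 0 } = simplest -5/2
RRRBB: Left { -3; -5/2 }, Right { -2; -1; 0 } = simplest -9/4
RRRBBR: Left { -3; -5/2 }, Right { -9/4; -2; -1; 0 } = simplest -19/8
RRRBBRB: Left { -3; -5/2; -19/8 }, Right { -9/4; -2; -1; 0 } = simplest -37/16
RRRBBRBR: Left { -3; -5/2; -19/8 }, Right { -37/16; -9/4; -2; -1; 0 } = simplest -75/32
RRRBBRBRR: Left { -3; -5/2; -19/8 }, Right { -75/32; -37/16; -9/4; -2; -1; 0 } = simplest -151/64
RRRBBRBRRB: Left { -3; -5/2; -19/8; -151/64 }, Right { -75/32; -37/16; -9/4; -2; -1; 0 } = simplest -301/128
RRRBBRBRRBR: Left { -3; -5/2; -19/8; -151/64 }, Right { -301/128; -75/32; -37/16; -9/4; -2; -1; 0 } = simplest -603/256

-603/256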